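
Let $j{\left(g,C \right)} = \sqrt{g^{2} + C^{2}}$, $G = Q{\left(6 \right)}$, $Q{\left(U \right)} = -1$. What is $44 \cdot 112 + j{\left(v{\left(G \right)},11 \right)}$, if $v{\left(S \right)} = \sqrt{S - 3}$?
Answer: $4928 + 3 \sqrt{13} \approx 4938.8$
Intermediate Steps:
$G = -1$
$v{\left(S \right)} = \sqrt{-3 + S}$
$j{\left(g,C \right)} = \sqrt{C^{2} + g^{2}}$
$44 \cdot 112 + j{\left(v{\left(G \right)},11 \right)} = 44 \cdot 112 + \sqrt{11^{2} + \left(\sqrt{-3 - 1}\right)^{2}} = 4928 + \sqrt{121 + \left(\sqrt{-4}\right)^{2}} = 4928 + \sqrt{121 + \left(2 i\right)^{2}} = 4928 + \sqrt{121 - 4} = 4928 + \sqrt{117} = 4928 + 3 \sqrt{13}$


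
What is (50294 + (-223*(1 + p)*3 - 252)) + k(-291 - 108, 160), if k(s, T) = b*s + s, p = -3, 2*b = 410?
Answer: -30814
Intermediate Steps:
b = 205 (b = (1/2)*410 = 205)
k(s, T) = 206*s (k(s, T) = 205*s + s = 206*s)
(50294 + (-223*(1 + p)*3 - 252)) + k(-291 - 108, 160) = (50294 + (-223*(1 - 3)*3 - 252)) + 206*(-291 - 108) = (50294 + (-(-446)*3 - 252)) + 206*(-399) = (50294 + (-223*(-6) - 252)) - 82194 = (50294 + (1338 - 252)) - 82194 = (50294 + 1086) - 82194 = 51380 - 82194 = -30814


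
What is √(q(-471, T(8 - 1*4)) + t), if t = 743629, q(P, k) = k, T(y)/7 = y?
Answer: √743657 ≈ 862.36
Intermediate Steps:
T(y) = 7*y
√(q(-471, T(8 - 1*4)) + t) = √(7*(8 - 1*4) + 743629) = √(7*(8 - 4) + 743629) = √(7*4 + 743629) = √(28 + 743629) = √743657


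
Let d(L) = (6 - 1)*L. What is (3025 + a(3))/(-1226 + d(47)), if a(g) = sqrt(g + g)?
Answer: -3025/991 - sqrt(6)/991 ≈ -3.0549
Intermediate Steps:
d(L) = 5*L
a(g) = sqrt(2)*sqrt(g) (a(g) = sqrt(2*g) = sqrt(2)*sqrt(g))
(3025 + a(3))/(-1226 + d(47)) = (3025 + sqrt(2)*sqrt(3))/(-1226 + 5*47) = (3025 + sqrt(6))/(-1226 + 235) = (3025 + sqrt(6))/(-991) = (3025 + sqrt(6))*(-1/991) = -3025/991 - sqrt(6)/991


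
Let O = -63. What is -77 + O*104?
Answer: -6629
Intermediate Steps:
-77 + O*104 = -77 - 63*104 = -77 - 6552 = -6629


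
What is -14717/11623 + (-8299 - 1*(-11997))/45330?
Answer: -312069878/263435295 ≈ -1.1846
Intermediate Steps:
-14717/11623 + (-8299 - 1*(-11997))/45330 = -14717*1/11623 + (-8299 + 11997)*(1/45330) = -14717/11623 + 3698*(1/45330) = -14717/11623 + 1849/22665 = -312069878/263435295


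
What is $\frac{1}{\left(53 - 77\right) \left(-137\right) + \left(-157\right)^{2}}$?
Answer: $\frac{1}{27937} \approx 3.5795 \cdot 10^{-5}$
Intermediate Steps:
$\frac{1}{\left(53 - 77\right) \left(-137\right) + \left(-157\right)^{2}} = \frac{1}{\left(-24\right) \left(-137\right) + 24649} = \frac{1}{3288 + 24649} = \frac{1}{27937}$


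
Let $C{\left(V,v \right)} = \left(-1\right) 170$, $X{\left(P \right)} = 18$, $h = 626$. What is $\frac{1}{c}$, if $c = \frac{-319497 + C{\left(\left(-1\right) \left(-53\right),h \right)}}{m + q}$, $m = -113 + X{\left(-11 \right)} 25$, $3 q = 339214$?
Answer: $- \frac{340225}{959001} \approx -0.35477$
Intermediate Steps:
$q = \frac{339214}{3}$ ($q = \frac{1}{3} \cdot 339214 = \frac{339214}{3} \approx 1.1307 \cdot 10^{5}$)
$m = 337$ ($m = -113 + 18 \cdot 25 = -113 + 450 = 337$)
$C{\left(V,v \right)} = -170$
$c = - \frac{959001}{340225}$ ($c = \frac{-319497 - 170}{337 + \frac{339214}{3}} = - \frac{319667}{\frac{340225}{3}} = \left(-319667\right) \frac{3}{340225} = - \frac{959001}{340225} \approx -2.8187$)
$\frac{1}{c} = \frac{1}{- \frac{959001}{340225}} = - \frac{340225}{959001}$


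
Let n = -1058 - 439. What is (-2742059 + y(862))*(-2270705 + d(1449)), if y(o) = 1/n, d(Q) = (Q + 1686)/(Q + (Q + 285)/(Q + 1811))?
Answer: 7340962841755636219780/1179005763 ≈ 6.2264e+12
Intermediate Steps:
n = -1497
d(Q) = (1686 + Q)/(Q + (285 + Q)/(1811 + Q))
y(o) = -1/1497 (y(o) = 1/(-1497) = -1/1497)
(-2742059 + y(862))*(-2270705 + d(1449)) = (-2742059 - 1/1497)*(-2270705 + (3053346 + 1449**2 + 3497*1449)/(285 + 1449**2 + 1812*1449)) = -4104862324*(-2270705 + (3053346 + 2099601 + 5067153)/(285 + 2099601 + 2625588))/1497 = -4104862324*(-2270705 + 10220100/4725474)/1497 = -4104862324*(-2270705 + (1/4725474)*10220100)/1497 = -4104862324*(-2270705 + 1703350/787579)/1497 = -4104862324/1497*(-1788357869845/787579) = 7340962841755636219780/1179005763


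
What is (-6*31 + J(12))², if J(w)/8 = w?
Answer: 8100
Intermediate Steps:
J(w) = 8*w
(-6*31 + J(12))² = (-6*31 + 8*12)² = (-186 + 96)² = (-90)² = 8100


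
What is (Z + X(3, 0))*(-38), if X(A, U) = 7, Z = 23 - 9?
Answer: -798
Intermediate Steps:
Z = 14
(Z + X(3, 0))*(-38) = (14 + 7)*(-38) = 21*(-38) = -798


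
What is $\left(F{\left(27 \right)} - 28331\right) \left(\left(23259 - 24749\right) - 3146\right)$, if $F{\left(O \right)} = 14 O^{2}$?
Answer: $84027500$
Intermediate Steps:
$\left(F{\left(27 \right)} - 28331\right) \left(\left(23259 - 24749\right) - 3146\right) = \left(14 \cdot 27^{2} - 28331\right) \left(\left(23259 - 24749\right) - 3146\right) = \left(14 \cdot 729 - 28331\right) \left(-1490 - 3146\right) = \left(10206 - 28331\right) \left(-4636\right) = \left(-18125\right) \left(-4636\right) = 84027500$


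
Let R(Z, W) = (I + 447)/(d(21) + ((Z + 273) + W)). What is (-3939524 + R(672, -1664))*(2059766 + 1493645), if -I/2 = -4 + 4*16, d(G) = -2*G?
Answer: -10653048326318401/761 ≈ -1.3999e+13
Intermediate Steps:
I = -120 (I = -2*(-4 + 4*16) = -2*(-4 + 64) = -2*60 = -120)
R(Z, W) = 327/(231 + W + Z) (R(Z, W) = (-120 + 447)/(-2*21 + ((Z + 273) + W)) = 327/(-42 + ((273 + Z) + W)) = 327/(-42 + (273 + W + Z)) = 327/(231 + W + Z))
(-3939524 + R(672, -1664))*(2059766 + 1493645) = (-3939524 + 327/(231 - 1664 + 672))*(2059766 + 1493645) = (-3939524 + 327/(-761))*3553411 = (-3939524 + 327*(-1/761))*3553411 = (-3939524 - 327/761)*3553411 = -2997978091/761*3553411 = -10653048326318401/761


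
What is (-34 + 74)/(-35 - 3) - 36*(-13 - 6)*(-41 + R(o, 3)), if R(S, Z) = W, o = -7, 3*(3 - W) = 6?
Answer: -519860/19 ≈ -27361.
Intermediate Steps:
W = 1 (W = 3 - ⅓*6 = 3 - 2 = 1)
R(S, Z) = 1
(-34 + 74)/(-35 - 3) - 36*(-13 - 6)*(-41 + R(o, 3)) = (-34 + 74)/(-35 - 3) - 36*(-13 - 6)*(-41 + 1) = 40/(-38) - (-684)*(-40) = 40*(-1/38) - 36*760 = -20/19 - 27360 = -519860/19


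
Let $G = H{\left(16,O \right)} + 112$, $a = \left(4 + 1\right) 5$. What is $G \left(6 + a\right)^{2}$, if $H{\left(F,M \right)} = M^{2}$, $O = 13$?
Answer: $270041$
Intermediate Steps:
$a = 25$ ($a = 5 \cdot 5 = 25$)
$G = 281$ ($G = 13^{2} + 112 = 169 + 112 = 281$)
$G \left(6 + a\right)^{2} = 281 \left(6 + 25\right)^{2} = 281 \cdot 31^{2} = 281 \cdot 961 = 270041$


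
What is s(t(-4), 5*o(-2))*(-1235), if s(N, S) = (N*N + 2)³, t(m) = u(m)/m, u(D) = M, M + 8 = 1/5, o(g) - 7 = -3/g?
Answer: -3088320573767/12800000 ≈ -2.4128e+5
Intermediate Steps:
o(g) = 7 - 3/g
M = -39/5 (M = -8 + 1/5 = -8 + ⅕ = -39/5 ≈ -7.8000)
u(D) = -39/5
t(m) = -39/(5*m)
s(N, S) = (2 + N²)³ (s(N, S) = (N² + 2)³ = (2 + N²)³)
s(t(-4), 5*o(-2))*(-1235) = (2 + (-39/5/(-4))²)³*(-1235) = (2 + (-39/5*(-¼))²)³*(-1235) = (2 + (39/20)²)³*(-1235) = (2 + 1521/400)³*(-1235) = (2321/400)³*(-1235) = (12503322161/64000000)*(-1235) = -3088320573767/12800000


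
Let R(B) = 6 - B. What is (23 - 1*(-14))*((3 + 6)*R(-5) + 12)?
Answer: 4107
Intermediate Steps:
(23 - 1*(-14))*((3 + 6)*R(-5) + 12) = (23 - 1*(-14))*((3 + 6)*(6 - 1*(-5)) + 12) = (23 + 14)*(9*(6 + 5) + 12) = 37*(9*11 + 12) = 37*(99 + 12) = 37*111 = 4107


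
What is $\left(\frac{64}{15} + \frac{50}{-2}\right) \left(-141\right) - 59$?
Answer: $\frac{14322}{5} \approx 2864.4$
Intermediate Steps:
$\left(\frac{64}{15} + \frac{50}{-2}\right) \left(-141\right) - 59 = \left(64 \cdot \frac{1}{15} + 50 \left(- \frac{1}{2}\right)\right) \left(-141\right) - 59 = \left(\frac{64}{15} - 25\right) \left(-141\right) - 59 = \left(- \frac{311}{15}\right) \left(-141\right) - 59 = \frac{14617}{5} - 59 = \frac{14322}{5}$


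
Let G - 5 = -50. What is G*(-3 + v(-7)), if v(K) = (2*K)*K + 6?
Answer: -4545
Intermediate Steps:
G = -45 (G = 5 - 50 = -45)
v(K) = 6 + 2*K**2 (v(K) = 2*K**2 + 6 = 6 + 2*K**2)
G*(-3 + v(-7)) = -45*(-3 + (6 + 2*(-7)**2)) = -45*(-3 + (6 + 2*49)) = -45*(-3 + (6 + 98)) = -45*(-3 + 104) = -45*101 = -4545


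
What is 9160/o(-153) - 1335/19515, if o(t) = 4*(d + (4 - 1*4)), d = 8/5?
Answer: 7447869/5204 ≈ 1431.2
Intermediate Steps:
d = 8/5 (d = 8*(⅕) = 8/5 ≈ 1.6000)
o(t) = 32/5 (o(t) = 4*(8/5 + (4 - 1*4)) = 4*(8/5 + (4 - 4)) = 4*(8/5 + 0) = 4*(8/5) = 32/5)
9160/o(-153) - 1335/19515 = 9160/(32/5) - 1335/19515 = 9160*(5/32) - 1335*1/19515 = 5725/4 - 89/1301 = 7447869/5204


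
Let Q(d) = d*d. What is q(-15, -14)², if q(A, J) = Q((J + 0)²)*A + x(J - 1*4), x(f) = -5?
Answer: 332058300025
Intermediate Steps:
Q(d) = d²
q(A, J) = -5 + A*J⁴ (q(A, J) = ((J + 0)²)²*A - 5 = (J²)²*A - 5 = J⁴*A - 5 = A*J⁴ - 5 = -5 + A*J⁴)
q(-15, -14)² = (-5 - 15*(-14)⁴)² = (-5 - 15*38416)² = (-5 - 576240)² = (-576245)² = 332058300025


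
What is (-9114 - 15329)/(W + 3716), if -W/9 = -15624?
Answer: -24443/144332 ≈ -0.16935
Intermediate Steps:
W = 140616 (W = -9*(-15624) = 140616)
(-9114 - 15329)/(W + 3716) = (-9114 - 15329)/(140616 + 3716) = -24443/144332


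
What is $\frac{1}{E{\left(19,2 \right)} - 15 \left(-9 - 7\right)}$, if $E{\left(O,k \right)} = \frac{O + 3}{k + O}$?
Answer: $\frac{21}{5062} \approx 0.0041486$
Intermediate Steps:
$E{\left(O,k \right)} = \frac{3 + O}{O + k}$
$\frac{1}{E{\left(19,2 \right)} - 15 \left(-9 - 7\right)} = \frac{1}{\frac{3 + 19}{19 + 2} - 15 \left(-9 - 7\right)} = \frac{1}{\frac{1}{21} \cdot 22 - -240} = \frac{1}{\frac{1}{21} \cdot 22 + 240} = \frac{1}{\frac{22}{21} + 240} = \frac{1}{\frac{5062}{21}} = \frac{21}{5062}$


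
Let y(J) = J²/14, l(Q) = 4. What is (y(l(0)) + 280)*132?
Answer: 259776/7 ≈ 37111.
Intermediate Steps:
y(J) = J²/14
(y(l(0)) + 280)*132 = ((1/14)*4² + 280)*132 = ((1/14)*16 + 280)*132 = (8/7 + 280)*132 = (1968/7)*132 = 259776/7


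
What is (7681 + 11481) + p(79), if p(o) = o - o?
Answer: 19162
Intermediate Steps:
p(o) = 0
(7681 + 11481) + p(79) = (7681 + 11481) + 0 = 19162 + 0 = 19162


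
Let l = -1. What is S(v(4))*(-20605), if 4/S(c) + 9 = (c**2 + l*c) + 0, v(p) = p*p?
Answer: -82420/231 ≈ -356.80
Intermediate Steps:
v(p) = p**2
S(c) = 4/(-9 + c**2 - c) (S(c) = 4/(-9 + ((c**2 - c) + 0)) = 4/(-9 + (c**2 - c)) = 4/(-9 + c**2 - c))
S(v(4))*(-20605) = (4/(-9 + (4**2)**2 - 1*4**2))*(-20605) = (4/(-9 + 16**2 - 1*16))*(-20605) = (4/(-9 + 256 - 16))*(-20605) = (4/231)*(-20605) = -82420/231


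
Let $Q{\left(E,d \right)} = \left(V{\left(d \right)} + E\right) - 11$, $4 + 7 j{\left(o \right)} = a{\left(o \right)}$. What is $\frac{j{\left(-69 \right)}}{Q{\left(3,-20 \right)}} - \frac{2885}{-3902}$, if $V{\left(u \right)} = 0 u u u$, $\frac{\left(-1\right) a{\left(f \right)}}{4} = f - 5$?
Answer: $- \frac{61114}{13657} \approx -4.4749$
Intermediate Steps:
$a{\left(f \right)} = 20 - 4 f$ ($a{\left(f \right)} = - 4 \left(f - 5\right) = - 4 \left(-5 + f\right) = 20 - 4 f$)
$j{\left(o \right)} = \frac{16}{7} - \frac{4 o}{7}$ ($j{\left(o \right)} = - \frac{4}{7} + \frac{20 - 4 o}{7} = - \frac{4}{7} - \left(- \frac{20}{7} + \frac{4 o}{7}\right) = \frac{16}{7} - \frac{4 o}{7}$)
$V{\left(u \right)} = 0$ ($V{\left(u \right)} = 0 u^{2} u = 0 u = 0$)
$Q{\left(E,d \right)} = -11 + E$ ($Q{\left(E,d \right)} = \left(0 + E\right) - 11 = E - 11 = -11 + E$)
$\frac{j{\left(-69 \right)}}{Q{\left(3,-20 \right)}} - \frac{2885}{-3902} = \frac{\frac{16}{7} - - \frac{276}{7}}{-11 + 3} - \frac{2885}{-3902} = \frac{\frac{16}{7} + \frac{276}{7}}{-8} - - \frac{2885}{3902} = \frac{292}{7} \left(- \frac{1}{8}\right) + \frac{2885}{3902} = - \frac{73}{14} + \frac{2885}{3902} = - \frac{61114}{13657}$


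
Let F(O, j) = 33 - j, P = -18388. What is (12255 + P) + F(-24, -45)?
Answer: -6055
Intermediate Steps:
(12255 + P) + F(-24, -45) = (12255 - 18388) + (33 - 1*(-45)) = -6133 + (33 + 45) = -6133 + 78 = -6055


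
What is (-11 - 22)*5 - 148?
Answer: -313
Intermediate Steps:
(-11 - 22)*5 - 148 = -33*5 - 148 = -165 - 148 = -313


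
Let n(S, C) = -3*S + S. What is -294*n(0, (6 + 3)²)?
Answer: 0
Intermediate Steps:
n(S, C) = -2*S
-294*n(0, (6 + 3)²) = -(-588)*0 = -294*0 = 0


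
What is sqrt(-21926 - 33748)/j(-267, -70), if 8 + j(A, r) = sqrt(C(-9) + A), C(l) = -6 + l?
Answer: 3*sqrt(6186)/(sqrt(282) + 8*I) ≈ 11.452 - 5.4556*I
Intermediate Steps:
j(A, r) = -8 + sqrt(-15 + A) (j(A, r) = -8 + sqrt((-6 - 9) + A) = -8 + sqrt(-15 + A))
sqrt(-21926 - 33748)/j(-267, -70) = sqrt(-21926 - 33748)/(-8 + sqrt(-15 - 267)) = sqrt(-55674)/(-8 + sqrt(-282)) = (3*I*sqrt(6186))/(-8 + I*sqrt(282)) = 3*I*sqrt(6186)/(-8 + I*sqrt(282))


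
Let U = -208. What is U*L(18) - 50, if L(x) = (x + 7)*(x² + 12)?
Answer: -1747250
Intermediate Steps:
L(x) = (7 + x)*(12 + x²)
U*L(18) - 50 = -208*(84 + 18³ + 7*18² + 12*18) - 50 = -208*(84 + 5832 + 7*324 + 216) - 50 = -208*(84 + 5832 + 2268 + 216) - 50 = -208*8400 - 50 = -1747200 - 50 = -1747250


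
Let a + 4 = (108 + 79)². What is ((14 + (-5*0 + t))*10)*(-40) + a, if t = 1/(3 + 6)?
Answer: 263885/9 ≈ 29321.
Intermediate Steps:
t = ⅑ (t = 1/9 = ⅑ ≈ 0.11111)
a = 34965 (a = -4 + (108 + 79)² = -4 + 187² = -4 + 34969 = 34965)
((14 + (-5*0 + t))*10)*(-40) + a = ((14 + (-5*0 + ⅑))*10)*(-40) + 34965 = ((14 + (0 + ⅑))*10)*(-40) + 34965 = ((14 + ⅑)*10)*(-40) + 34965 = ((127/9)*10)*(-40) + 34965 = (1270/9)*(-40) + 34965 = -50800/9 + 34965 = 263885/9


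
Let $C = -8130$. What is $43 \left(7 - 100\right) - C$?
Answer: $4131$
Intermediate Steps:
$43 \left(7 - 100\right) - C = 43 \left(7 - 100\right) - -8130 = 43 \left(-93\right) + 8130 = -3999 + 8130 = 4131$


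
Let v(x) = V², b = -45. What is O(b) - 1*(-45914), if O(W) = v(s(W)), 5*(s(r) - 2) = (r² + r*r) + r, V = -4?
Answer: 45930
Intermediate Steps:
s(r) = 2 + r/5 + 2*r²/5 (s(r) = 2 + ((r² + r*r) + r)/5 = 2 + ((r² + r²) + r)/5 = 2 + (2*r² + r)/5 = 2 + (r + 2*r²)/5 = 2 + (r/5 + 2*r²/5) = 2 + r/5 + 2*r²/5)
v(x) = 16 (v(x) = (-4)² = 16)
O(W) = 16
O(b) - 1*(-45914) = 16 - 1*(-45914) = 16 + 45914 = 45930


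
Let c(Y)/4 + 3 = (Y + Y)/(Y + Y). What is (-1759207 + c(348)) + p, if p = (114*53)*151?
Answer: -846873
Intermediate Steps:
p = 912342 (p = 6042*151 = 912342)
c(Y) = -8 (c(Y) = -12 + 4*((Y + Y)/(Y + Y)) = -12 + 4*((2*Y)/((2*Y))) = -12 + 4*((2*Y)*(1/(2*Y))) = -12 + 4*1 = -12 + 4 = -8)
(-1759207 + c(348)) + p = (-1759207 - 8) + 912342 = -1759215 + 912342 = -846873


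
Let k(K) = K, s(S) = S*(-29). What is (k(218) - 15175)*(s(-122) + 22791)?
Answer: -393802853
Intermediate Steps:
s(S) = -29*S
(k(218) - 15175)*(s(-122) + 22791) = (218 - 15175)*(-29*(-122) + 22791) = -14957*(3538 + 22791) = -14957*26329 = -393802853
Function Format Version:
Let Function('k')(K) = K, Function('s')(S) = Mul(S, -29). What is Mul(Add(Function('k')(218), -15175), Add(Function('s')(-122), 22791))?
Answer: -393802853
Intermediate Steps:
Function('s')(S) = Mul(-29, S)
Mul(Add(Function('k')(218), -15175), Add(Function('s')(-122), 22791)) = Mul(Add(218, -15175), Add(Mul(-29, -122), 22791)) = Mul(-14957, Add(3538, 22791)) = Mul(-14957, 26329) = -393802853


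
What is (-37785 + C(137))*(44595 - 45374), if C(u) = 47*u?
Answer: 24418534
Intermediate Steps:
(-37785 + C(137))*(44595 - 45374) = (-37785 + 47*137)*(44595 - 45374) = (-37785 + 6439)*(-779) = -31346*(-779) = 24418534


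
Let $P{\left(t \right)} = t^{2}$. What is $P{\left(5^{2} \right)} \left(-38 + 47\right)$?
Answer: $5625$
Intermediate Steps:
$P{\left(5^{2} \right)} \left(-38 + 47\right) = \left(5^{2}\right)^{2} \left(-38 + 47\right) = 25^{2} \cdot 9 = 625 \cdot 9 = 5625$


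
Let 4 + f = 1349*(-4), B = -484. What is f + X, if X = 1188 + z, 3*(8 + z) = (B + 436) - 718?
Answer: -13426/3 ≈ -4475.3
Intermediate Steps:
z = -790/3 (z = -8 + ((-484 + 436) - 718)/3 = -8 + (-48 - 718)/3 = -8 + (1/3)*(-766) = -8 - 766/3 = -790/3 ≈ -263.33)
X = 2774/3 (X = 1188 - 790/3 = 2774/3 ≈ 924.67)
f = -5400 (f = -4 + 1349*(-4) = -4 - 5396 = -5400)
f + X = -5400 + 2774/3 = -13426/3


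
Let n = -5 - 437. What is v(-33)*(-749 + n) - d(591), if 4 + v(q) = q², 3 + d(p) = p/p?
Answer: -1292233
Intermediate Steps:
d(p) = -2 (d(p) = -3 + p/p = -3 + 1 = -2)
n = -442
v(q) = -4 + q²
v(-33)*(-749 + n) - d(591) = (-4 + (-33)²)*(-749 - 442) - 1*(-2) = (-4 + 1089)*(-1191) + 2 = 1085*(-1191) + 2 = -1292235 + 2 = -1292233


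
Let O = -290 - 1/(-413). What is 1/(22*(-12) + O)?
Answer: -413/228801 ≈ -0.0018051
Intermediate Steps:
O = -119769/413 (O = -290 - 1*(-1/413) = -290 + 1/413 = -119769/413 ≈ -290.00)
1/(22*(-12) + O) = 1/(22*(-12) - 119769/413) = 1/(-264 - 119769/413) = 1/(-228801/413) = -413/228801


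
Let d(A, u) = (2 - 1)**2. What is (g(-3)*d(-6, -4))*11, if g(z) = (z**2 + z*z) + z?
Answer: 165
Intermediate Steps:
d(A, u) = 1 (d(A, u) = 1**2 = 1)
g(z) = z + 2*z**2 (g(z) = (z**2 + z**2) + z = 2*z**2 + z = z + 2*z**2)
(g(-3)*d(-6, -4))*11 = (-3*(1 + 2*(-3))*1)*11 = (-3*(1 - 6)*1)*11 = (-3*(-5)*1)*11 = (15*1)*11 = 15*11 = 165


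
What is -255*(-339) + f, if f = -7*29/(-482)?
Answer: 41666693/482 ≈ 86445.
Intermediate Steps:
f = 203/482 (f = -203*(-1/482) = 203/482 ≈ 0.42116)
-255*(-339) + f = -255*(-339) + 203/482 = 86445 + 203/482 = 41666693/482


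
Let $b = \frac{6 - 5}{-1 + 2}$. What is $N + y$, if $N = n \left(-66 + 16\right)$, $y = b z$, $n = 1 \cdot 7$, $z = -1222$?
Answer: $-1572$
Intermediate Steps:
$b = 1$ ($b = 1 \cdot 1^{-1} = 1 \cdot 1 = 1$)
$n = 7$
$y = -1222$ ($y = 1 \left(-1222\right) = -1222$)
$N = -350$ ($N = 7 \left(-66 + 16\right) = 7 \left(-50\right) = -350$)
$N + y = -350 - 1222 = -1572$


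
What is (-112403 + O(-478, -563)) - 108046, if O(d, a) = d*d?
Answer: 8035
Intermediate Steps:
O(d, a) = d²
(-112403 + O(-478, -563)) - 108046 = (-112403 + (-478)²) - 108046 = (-112403 + 228484) - 108046 = 116081 - 108046 = 8035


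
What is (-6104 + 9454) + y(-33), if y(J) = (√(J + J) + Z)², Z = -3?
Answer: 3293 - 6*I*√66 ≈ 3293.0 - 48.744*I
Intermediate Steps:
y(J) = (-3 + √2*√J)² (y(J) = (√(J + J) - 3)² = (√(2*J) - 3)² = (√2*√J - 3)² = (-3 + √2*√J)²)
(-6104 + 9454) + y(-33) = (-6104 + 9454) + (-3 + √2*√(-33))² = 3350 + (-3 + √2*(I*√33))² = 3350 + (-3 + I*√66)²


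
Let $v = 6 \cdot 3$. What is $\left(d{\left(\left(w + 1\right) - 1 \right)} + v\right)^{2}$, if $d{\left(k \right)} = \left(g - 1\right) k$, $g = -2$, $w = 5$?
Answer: $9$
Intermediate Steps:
$d{\left(k \right)} = - 3 k$ ($d{\left(k \right)} = \left(-2 - 1\right) k = - 3 k$)
$v = 18$
$\left(d{\left(\left(w + 1\right) - 1 \right)} + v\right)^{2} = \left(- 3 \left(\left(5 + 1\right) - 1\right) + 18\right)^{2} = \left(- 3 \left(6 - 1\right) + 18\right)^{2} = \left(\left(-3\right) 5 + 18\right)^{2} = \left(-15 + 18\right)^{2} = 3^{2} = 9$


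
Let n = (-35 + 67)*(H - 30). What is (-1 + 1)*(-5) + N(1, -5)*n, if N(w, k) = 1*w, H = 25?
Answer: -160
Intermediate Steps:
N(w, k) = w
n = -160 (n = (-35 + 67)*(25 - 30) = 32*(-5) = -160)
(-1 + 1)*(-5) + N(1, -5)*n = (-1 + 1)*(-5) + 1*(-160) = 0*(-5) - 160 = 0 - 160 = -160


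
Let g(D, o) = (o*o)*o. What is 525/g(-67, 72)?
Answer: 175/124416 ≈ 0.0014066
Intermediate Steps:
g(D, o) = o**3 (g(D, o) = o**2*o = o**3)
525/g(-67, 72) = 525/(72**3) = 525/373248 = 525*(1/373248) = 175/124416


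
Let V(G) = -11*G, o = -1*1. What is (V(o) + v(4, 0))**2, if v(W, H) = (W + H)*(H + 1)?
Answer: 225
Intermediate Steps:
v(W, H) = (1 + H)*(H + W) (v(W, H) = (H + W)*(1 + H) = (1 + H)*(H + W))
o = -1
(V(o) + v(4, 0))**2 = (-11*(-1) + (0 + 4 + 0**2 + 0*4))**2 = (11 + (0 + 4 + 0 + 0))**2 = (11 + 4)**2 = 15**2 = 225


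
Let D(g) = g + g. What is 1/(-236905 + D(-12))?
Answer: -1/236929 ≈ -4.2207e-6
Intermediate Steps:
D(g) = 2*g
1/(-236905 + D(-12)) = 1/(-236905 + 2*(-12)) = 1/(-236905 - 24) = 1/(-236929) = -1/236929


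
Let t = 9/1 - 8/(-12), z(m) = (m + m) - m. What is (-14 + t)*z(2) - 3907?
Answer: -11747/3 ≈ -3915.7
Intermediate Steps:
z(m) = m (z(m) = 2*m - m = m)
t = 29/3 (t = 9*1 - 8*(-1/12) = 9 + 2/3 = 29/3 ≈ 9.6667)
(-14 + t)*z(2) - 3907 = (-14 + 29/3)*2 - 3907 = -13/3*2 - 3907 = -26/3 - 3907 = -11747/3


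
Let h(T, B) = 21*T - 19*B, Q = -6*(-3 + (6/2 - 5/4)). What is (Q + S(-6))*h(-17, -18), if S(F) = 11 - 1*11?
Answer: -225/2 ≈ -112.50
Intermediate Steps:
S(F) = 0 (S(F) = 11 - 11 = 0)
Q = 15/2 (Q = -6*(-3 + (6*(1/2) - 5*1/4)) = -6*(-3 + (3 - 5/4)) = -6*(-3 + 7/4) = -6*(-5/4) = 15/2 ≈ 7.5000)
h(T, B) = -19*B + 21*T
(Q + S(-6))*h(-17, -18) = (15/2 + 0)*(-19*(-18) + 21*(-17)) = 15*(342 - 357)/2 = (15/2)*(-15) = -225/2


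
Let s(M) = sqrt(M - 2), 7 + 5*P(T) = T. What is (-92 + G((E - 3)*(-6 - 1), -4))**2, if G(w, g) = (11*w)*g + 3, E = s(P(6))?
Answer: 4087341/5 - 624008*I*sqrt(55)/5 ≈ 8.1747e+5 - 9.2555e+5*I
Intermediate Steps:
P(T) = -7/5 + T/5
s(M) = sqrt(-2 + M)
E = I*sqrt(55)/5 (E = sqrt(-2 + (-7/5 + (1/5)*6)) = sqrt(-2 + (-7/5 + 6/5)) = sqrt(-2 - 1/5) = sqrt(-11/5) = I*sqrt(55)/5 ≈ 1.4832*I)
G(w, g) = 3 + 11*g*w (G(w, g) = 11*g*w + 3 = 3 + 11*g*w)
(-92 + G((E - 3)*(-6 - 1), -4))**2 = (-92 + (3 + 11*(-4)*((I*sqrt(55)/5 - 3)*(-6 - 1))))**2 = (-92 + (3 + 11*(-4)*((-3 + I*sqrt(55)/5)*(-7))))**2 = (-92 + (3 + 11*(-4)*(21 - 7*I*sqrt(55)/5)))**2 = (-92 + (3 + (-924 + 308*I*sqrt(55)/5)))**2 = (-92 + (-921 + 308*I*sqrt(55)/5))**2 = (-1013 + 308*I*sqrt(55)/5)**2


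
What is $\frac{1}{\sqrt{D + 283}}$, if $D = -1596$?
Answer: $- \frac{i \sqrt{1313}}{1313} \approx - 0.027597 i$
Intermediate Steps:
$\frac{1}{\sqrt{D + 283}} = \frac{1}{\sqrt{-1596 + 283}} = \frac{1}{\sqrt{-1313}} = \frac{1}{i \sqrt{1313}} = - \frac{i \sqrt{1313}}{1313}$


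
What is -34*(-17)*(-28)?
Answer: -16184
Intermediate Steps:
-34*(-17)*(-28) = 578*(-28) = -16184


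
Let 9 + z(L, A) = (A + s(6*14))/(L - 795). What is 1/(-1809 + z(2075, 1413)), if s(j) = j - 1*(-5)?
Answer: -640/1162769 ≈ -0.00055041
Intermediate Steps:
s(j) = 5 + j (s(j) = j + 5 = 5 + j)
z(L, A) = -9 + (89 + A)/(-795 + L) (z(L, A) = -9 + (A + (5 + 6*14))/(L - 795) = -9 + (A + (5 + 84))/(-795 + L) = -9 + (A + 89)/(-795 + L) = -9 + (89 + A)/(-795 + L))
1/(-1809 + z(2075, 1413)) = 1/(-1809 + (7244 + 1413 - 9*2075)/(-795 + 2075)) = 1/(-1809 + (7244 + 1413 - 18675)/1280) = 1/(-1809 + (1/1280)*(-10018)) = 1/(-1809 - 5009/640) = 1/(-1162769/640) = -640/1162769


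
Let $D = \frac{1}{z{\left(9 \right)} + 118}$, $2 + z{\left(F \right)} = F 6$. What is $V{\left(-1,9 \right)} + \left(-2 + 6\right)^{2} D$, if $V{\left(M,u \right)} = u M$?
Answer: $- \frac{757}{85} \approx -8.9059$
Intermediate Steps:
$z{\left(F \right)} = -2 + 6 F$ ($z{\left(F \right)} = -2 + F 6 = -2 + 6 F$)
$V{\left(M,u \right)} = M u$
$D = \frac{1}{170}$ ($D = \frac{1}{\left(-2 + 6 \cdot 9\right) + 118} = \frac{1}{\left(-2 + 54\right) + 118} = \frac{1}{52 + 118} = \frac{1}{170} \approx 0.0058824$)
$V{\left(-1,9 \right)} + \left(-2 + 6\right)^{2} D = \left(-1\right) 9 + \left(-2 + 6\right)^{2} \cdot \frac{1}{170} = -9 + 4^{2} \cdot \frac{1}{170} = -9 + 16 \cdot \frac{1}{170} = -9 + \frac{8}{85} = - \frac{757}{85}$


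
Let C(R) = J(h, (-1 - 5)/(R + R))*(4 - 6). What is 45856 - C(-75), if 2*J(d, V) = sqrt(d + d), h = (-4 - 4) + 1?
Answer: 45856 + I*sqrt(14) ≈ 45856.0 + 3.7417*I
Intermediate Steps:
h = -7 (h = -8 + 1 = -7)
J(d, V) = sqrt(2)*sqrt(d)/2 (J(d, V) = sqrt(d + d)/2 = sqrt(2*d)/2 = (sqrt(2)*sqrt(d))/2 = sqrt(2)*sqrt(d)/2)
C(R) = -I*sqrt(14) (C(R) = (sqrt(2)*sqrt(-7)/2)*(4 - 6) = (sqrt(2)*(I*sqrt(7))/2)*(-2) = (I*sqrt(14)/2)*(-2) = -I*sqrt(14))
45856 - C(-75) = 45856 - (-1)*I*sqrt(14) = 45856 + I*sqrt(14)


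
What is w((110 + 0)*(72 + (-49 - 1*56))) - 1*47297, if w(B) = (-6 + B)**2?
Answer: 13173199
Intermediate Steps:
w((110 + 0)*(72 + (-49 - 1*56))) - 1*47297 = (-6 + (110 + 0)*(72 + (-49 - 1*56)))**2 - 1*47297 = (-6 + 110*(72 + (-49 - 56)))**2 - 47297 = (-6 + 110*(72 - 105))**2 - 47297 = (-6 + 110*(-33))**2 - 47297 = (-6 - 3630)**2 - 47297 = (-3636)**2 - 47297 = 13220496 - 47297 = 13173199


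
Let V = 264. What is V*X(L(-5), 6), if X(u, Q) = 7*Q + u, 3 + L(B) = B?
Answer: 8976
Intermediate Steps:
L(B) = -3 + B
X(u, Q) = u + 7*Q
V*X(L(-5), 6) = 264*((-3 - 5) + 7*6) = 264*(-8 + 42) = 264*34 = 8976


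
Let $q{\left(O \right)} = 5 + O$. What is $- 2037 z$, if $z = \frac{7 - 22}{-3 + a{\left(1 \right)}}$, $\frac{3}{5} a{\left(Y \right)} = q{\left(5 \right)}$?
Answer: $\frac{91665}{41} \approx 2235.7$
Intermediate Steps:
$a{\left(Y \right)} = \frac{50}{3}$ ($a{\left(Y \right)} = \frac{5 \left(5 + 5\right)}{3} = \frac{5}{3} \cdot 10 = \frac{50}{3}$)
$z = - \frac{45}{41}$ ($z = \frac{7 - 22}{-3 + \frac{50}{3}} = - \frac{15}{\frac{41}{3}} = \left(-15\right) \frac{3}{41} = - \frac{45}{41} \approx -1.0976$)
$- 2037 z = \left(-2037\right) \left(- \frac{45}{41}\right) = \frac{91665}{41}$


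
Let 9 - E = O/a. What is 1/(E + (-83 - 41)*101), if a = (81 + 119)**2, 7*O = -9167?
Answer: -280000/3504190833 ≈ -7.9904e-5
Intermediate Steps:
O = -9167/7 (O = (1/7)*(-9167) = -9167/7 ≈ -1309.6)
a = 40000 (a = 200**2 = 40000)
E = 2529167/280000 (E = 9 - (-9167)/(7*40000) = 9 - 1*(-9167/280000) = 9 + 9167/280000 = 2529167/280000 ≈ 9.0327)
1/(E + (-83 - 41)*101) = 1/(2529167/280000 + (-83 - 41)*101) = 1/(2529167/280000 - 124*101) = 1/(2529167/280000 - 12524) = 1/(-3504190833/280000) = -280000/3504190833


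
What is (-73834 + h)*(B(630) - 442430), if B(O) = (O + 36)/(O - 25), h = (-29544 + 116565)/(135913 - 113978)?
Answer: 10572695025998956/323675 ≈ 3.2665e+10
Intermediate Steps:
h = 87021/21935 ≈ 3.9672
B(O) = (36 + O)/(-25 + O)
(-73834 + h)*(B(630) - 442430) = (-73834 + 87021/21935)*((36 + 630)/(-25 + 630) - 442430) = -1619461769*(666/605 - 442430)/21935 = -1619461769/21935*(-267669484/605) = 10572695025998956/323675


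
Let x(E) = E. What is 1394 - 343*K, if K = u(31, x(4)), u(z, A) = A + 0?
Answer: 22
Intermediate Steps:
u(z, A) = A
K = 4
1394 - 343*K = 1394 - 343*4 = 1394 - 1372 = 22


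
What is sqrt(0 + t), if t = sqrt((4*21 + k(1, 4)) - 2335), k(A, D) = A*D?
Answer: 2247**(1/4)*sqrt(I) ≈ 4.8684 + 4.8684*I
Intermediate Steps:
t = I*sqrt(2247) (t = sqrt((4*21 + 1*4) - 2335) = sqrt((84 + 4) - 2335) = sqrt(88 - 2335) = sqrt(-2247) = I*sqrt(2247) ≈ 47.403*I)
sqrt(0 + t) = sqrt(0 + I*sqrt(2247)) = sqrt(I*sqrt(2247)) = 2247**(1/4)*sqrt(I)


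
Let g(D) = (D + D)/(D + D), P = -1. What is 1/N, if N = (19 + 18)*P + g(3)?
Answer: -1/36 ≈ -0.027778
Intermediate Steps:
g(D) = 1 (g(D) = (2*D)/((2*D)) = (2*D)*(1/(2*D)) = 1)
N = -36 (N = (19 + 18)*(-1) + 1 = 37*(-1) + 1 = -37 + 1 = -36)
1/N = 1/(-36) = -1/36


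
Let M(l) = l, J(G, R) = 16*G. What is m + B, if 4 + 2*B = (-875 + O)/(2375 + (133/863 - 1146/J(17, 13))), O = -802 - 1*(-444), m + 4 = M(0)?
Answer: -1741992906/278272589 ≈ -6.2600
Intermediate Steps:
m = -4 (m = -4 + 0 = -4)
O = -358 (O = -802 + 444 = -358)
B = -628902550/278272589 (B = -2 + ((-875 - 358)/(2375 + (133/863 - 1146/(16*17))))/2 = -2 + (-1233/(2375 + (133*(1/863) - 1146/272)))/2 = -2 + (-1233/(2375 + (133/863 - 1146*1/272)))/2 = -2 + (-1233/(2375 + (133/863 - 573/136)))/2 = -2 + (-1233/(2375 - 476411/117368))/2 = -2 + (-1233/278272589/117368)/2 = -2 + (-1233*117368/278272589)/2 = -2 + (½)*(-144714744/278272589) = -2 - 72357372/278272589 = -628902550/278272589 ≈ -2.2600)
m + B = -4 - 628902550/278272589 = -1741992906/278272589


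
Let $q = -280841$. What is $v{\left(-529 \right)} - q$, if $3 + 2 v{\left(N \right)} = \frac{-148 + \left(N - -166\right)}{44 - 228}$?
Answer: $\frac{103349447}{368} \approx 2.8084 \cdot 10^{5}$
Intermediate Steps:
$v{\left(N \right)} = - \frac{285}{184} - \frac{N}{368}$ ($v{\left(N \right)} = - \frac{3}{2} + \frac{\left(-148 + \left(N - -166\right)\right) \frac{1}{44 - 228}}{2} = - \frac{3}{2} + \frac{\left(-148 + \left(N + 166\right)\right) \frac{1}{-184}}{2} = - \frac{3}{2} + \frac{\left(-148 + \left(166 + N\right)\right) \left(- \frac{1}{184}\right)}{2} = - \frac{3}{2} + \frac{\left(18 + N\right) \left(- \frac{1}{184}\right)}{2} = - \frac{3}{2} + \frac{- \frac{9}{92} - \frac{N}{184}}{2} = - \frac{3}{2} - \left(\frac{9}{184} + \frac{N}{368}\right) = - \frac{285}{184} - \frac{N}{368}$)
$v{\left(-529 \right)} - q = \left(- \frac{285}{184} - - \frac{23}{16}\right) - -280841 = \left(- \frac{285}{184} + \frac{23}{16}\right) + 280841 = - \frac{41}{368} + 280841 = \frac{103349447}{368}$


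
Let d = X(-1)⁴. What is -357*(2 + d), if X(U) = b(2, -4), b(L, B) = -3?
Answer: -29631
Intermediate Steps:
X(U) = -3
d = 81 (d = (-3)⁴ = 81)
-357*(2 + d) = -357*(2 + 81) = -357*83 = -119*249 = -29631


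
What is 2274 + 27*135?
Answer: 5919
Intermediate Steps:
2274 + 27*135 = 2274 + 3645 = 5919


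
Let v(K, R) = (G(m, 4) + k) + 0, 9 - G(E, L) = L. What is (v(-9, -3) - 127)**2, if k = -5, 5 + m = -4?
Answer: 16129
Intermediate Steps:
m = -9 (m = -5 - 4 = -9)
G(E, L) = 9 - L
v(K, R) = 0 (v(K, R) = ((9 - 1*4) - 5) + 0 = ((9 - 4) - 5) + 0 = (5 - 5) + 0 = 0 + 0 = 0)
(v(-9, -3) - 127)**2 = (0 - 127)**2 = (-127)**2 = 16129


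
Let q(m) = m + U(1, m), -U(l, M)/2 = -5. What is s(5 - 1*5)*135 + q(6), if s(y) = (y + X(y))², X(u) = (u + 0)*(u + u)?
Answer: 16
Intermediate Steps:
X(u) = 2*u² (X(u) = u*(2*u) = 2*u²)
U(l, M) = 10 (U(l, M) = -2*(-5) = 10)
q(m) = 10 + m (q(m) = m + 10 = 10 + m)
s(y) = (y + 2*y²)²
s(5 - 1*5)*135 + q(6) = ((5 - 1*5)²*(1 + 2*(5 - 1*5))²)*135 + (10 + 6) = ((5 - 5)²*(1 + 2*(5 - 5))²)*135 + 16 = (0²*(1 + 2*0)²)*135 + 16 = (0*(1 + 0)²)*135 + 16 = (0*1²)*135 + 16 = (0*1)*135 + 16 = 0*135 + 16 = 0 + 16 = 16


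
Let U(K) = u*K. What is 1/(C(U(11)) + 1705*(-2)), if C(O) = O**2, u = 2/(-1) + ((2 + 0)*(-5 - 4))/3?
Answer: 1/4334 ≈ 0.00023073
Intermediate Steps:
u = -8 (u = 2*(-1) + (2*(-9))*(1/3) = -2 - 18*1/3 = -2 - 6 = -8)
U(K) = -8*K
1/(C(U(11)) + 1705*(-2)) = 1/((-8*11)**2 + 1705*(-2)) = 1/((-88)**2 - 3410) = 1/(7744 - 3410) = 1/4334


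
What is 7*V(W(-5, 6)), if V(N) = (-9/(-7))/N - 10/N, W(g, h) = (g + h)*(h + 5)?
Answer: -61/11 ≈ -5.5455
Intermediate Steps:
W(g, h) = (5 + h)*(g + h) (W(g, h) = (g + h)*(5 + h) = (5 + h)*(g + h))
V(N) = -61/(7*N) (V(N) = (-9*(-1/7))/N - 10/N = 9/(7*N) - 10/N = -61/(7*N))
7*V(W(-5, 6)) = 7*(-61/(7*(6**2 + 5*(-5) + 5*6 - 5*6))) = 7*(-61/(7*(36 - 25 + 30 - 30))) = 7*(-61/7/11) = 7*(-61/7*1/11) = 7*(-61/77) = -61/11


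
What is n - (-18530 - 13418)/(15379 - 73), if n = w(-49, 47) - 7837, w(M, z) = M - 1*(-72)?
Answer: -59784568/7653 ≈ -7811.9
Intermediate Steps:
w(M, z) = 72 + M (w(M, z) = M + 72 = 72 + M)
n = -7814 (n = (72 - 49) - 7837 = 23 - 7837 = -7814)
n - (-18530 - 13418)/(15379 - 73) = -7814 - (-18530 - 13418)/(15379 - 73) = -7814 - (-31948)/15306 = -7814 - 1*(-15974/7653) = -7814 + 15974/7653 = -59784568/7653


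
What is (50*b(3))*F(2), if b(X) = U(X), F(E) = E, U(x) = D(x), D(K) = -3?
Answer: -300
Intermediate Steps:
U(x) = -3
b(X) = -3
(50*b(3))*F(2) = (50*(-3))*2 = -150*2 = -300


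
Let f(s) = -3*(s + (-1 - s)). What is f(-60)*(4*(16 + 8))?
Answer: 288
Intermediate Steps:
f(s) = 3 (f(s) = -3*(-1) = 3)
f(-60)*(4*(16 + 8)) = 3*(4*(16 + 8)) = 3*(4*24) = 3*96 = 288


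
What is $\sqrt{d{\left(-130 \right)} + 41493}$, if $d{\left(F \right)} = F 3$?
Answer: $3 \sqrt{4567} \approx 202.74$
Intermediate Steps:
$d{\left(F \right)} = 3 F$
$\sqrt{d{\left(-130 \right)} + 41493} = \sqrt{3 \left(-130\right) + 41493} = \sqrt{-390 + 41493} = \sqrt{41103} = 3 \sqrt{4567}$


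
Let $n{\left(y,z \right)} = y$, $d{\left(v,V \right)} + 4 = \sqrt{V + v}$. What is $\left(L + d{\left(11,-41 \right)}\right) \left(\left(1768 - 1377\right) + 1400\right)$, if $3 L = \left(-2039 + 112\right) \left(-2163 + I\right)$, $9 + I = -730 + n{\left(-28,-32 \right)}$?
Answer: $3370720506 + 1791 i \sqrt{30} \approx 3.3707 \cdot 10^{9} + 9809.7 i$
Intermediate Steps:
$d{\left(v,V \right)} = -4 + \sqrt{V + v}$
$I = -767$ ($I = -9 - 758 = -767$)
$L = \frac{5646110}{3}$ ($L = \frac{\left(-2039 + 112\right) \left(-2163 - 767\right)}{3} = \frac{\left(-1927\right) \left(-2930\right)}{3} = \frac{1}{3} \cdot 5646110 = \frac{5646110}{3} \approx 1.882 \cdot 10^{6}$)
$\left(L + d{\left(11,-41 \right)}\right) \left(\left(1768 - 1377\right) + 1400\right) = \left(\frac{5646110}{3} - \left(4 - \sqrt{-41 + 11}\right)\right) \left(\left(1768 - 1377\right) + 1400\right) = \left(\frac{5646110}{3} - \left(4 - \sqrt{-30}\right)\right) \left(\left(1768 - 1377\right) + 1400\right) = \left(\frac{5646110}{3} - \left(4 - i \sqrt{30}\right)\right) \left(391 + 1400\right) = \left(\frac{5646098}{3} + i \sqrt{30}\right) 1791 = 3370720506 + 1791 i \sqrt{30}$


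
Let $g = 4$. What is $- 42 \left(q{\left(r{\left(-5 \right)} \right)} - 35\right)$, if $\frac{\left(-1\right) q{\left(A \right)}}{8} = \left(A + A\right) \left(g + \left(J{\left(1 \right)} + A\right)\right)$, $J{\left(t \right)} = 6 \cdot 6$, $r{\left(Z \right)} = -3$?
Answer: $-73122$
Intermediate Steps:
$J{\left(t \right)} = 36$
$q{\left(A \right)} = - 16 A \left(40 + A\right)$ ($q{\left(A \right)} = - 8 \left(A + A\right) \left(4 + \left(36 + A\right)\right) = - 8 \cdot 2 A \left(40 + A\right) = - 16 A \left(40 + A\right)$)
$- 42 \left(q{\left(r{\left(-5 \right)} \right)} - 35\right) = - 42 \left(\left(-16\right) \left(-3\right) \left(40 - 3\right) - 35\right) = - 42 \left(\left(-16\right) \left(-3\right) 37 - 35\right) = - 42 \left(1776 - 35\right) = \left(-42\right) 1741 = -73122$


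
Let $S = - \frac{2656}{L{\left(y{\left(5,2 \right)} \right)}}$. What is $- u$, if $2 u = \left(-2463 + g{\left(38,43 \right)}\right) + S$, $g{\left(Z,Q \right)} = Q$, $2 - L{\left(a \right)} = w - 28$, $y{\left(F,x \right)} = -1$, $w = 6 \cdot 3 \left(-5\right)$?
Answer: $\frac{18316}{15} \approx 1221.1$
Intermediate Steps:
$w = -90$ ($w = 18 \left(-5\right) = -90$)
$L{\left(a \right)} = 120$ ($L{\left(a \right)} = 2 - \left(-90 - 28\right) = 2 - -118 = 2 + 118 = 120$)
$S = - \frac{332}{15}$ ($S = - \frac{2656}{120} = \left(-2656\right) \frac{1}{120} = - \frac{332}{15} \approx -22.133$)
$u = - \frac{18316}{15}$ ($u = \frac{\left(-2463 + 43\right) - \frac{332}{15}}{2} = \frac{-2420 - \frac{332}{15}}{2} = \frac{1}{2} \left(- \frac{36632}{15}\right) = - \frac{18316}{15} \approx -1221.1$)
$- u = \left(-1\right) \left(- \frac{18316}{15}\right) = \frac{18316}{15}$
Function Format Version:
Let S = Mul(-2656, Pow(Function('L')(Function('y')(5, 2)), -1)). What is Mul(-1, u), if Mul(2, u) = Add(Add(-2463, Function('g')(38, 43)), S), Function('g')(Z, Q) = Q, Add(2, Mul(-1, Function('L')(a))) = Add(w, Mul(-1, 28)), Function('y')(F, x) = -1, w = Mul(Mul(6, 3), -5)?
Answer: Rational(18316, 15) ≈ 1221.1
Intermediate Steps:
w = -90 (w = Mul(18, -5) = -90)
Function('L')(a) = 120 (Function('L')(a) = Add(2, Mul(-1, Add(-90, Mul(-1, 28)))) = Add(2, Mul(-1, Add(-90, -28))) = Add(2, Mul(-1, -118)) = Add(2, 118) = 120)
S = Rational(-332, 15) (S = Mul(-2656, Pow(120, -1)) = Mul(-2656, Rational(1, 120)) = Rational(-332, 15) ≈ -22.133)
u = Rational(-18316, 15) (u = Mul(Rational(1, 2), Add(Add(-2463, 43), Rational(-332, 15))) = Mul(Rational(1, 2), Add(-2420, Rational(-332, 15))) = Mul(Rational(1, 2), Rational(-36632, 15)) = Rational(-18316, 15) ≈ -1221.1)
Mul(-1, u) = Mul(-1, Rational(-18316, 15)) = Rational(18316, 15)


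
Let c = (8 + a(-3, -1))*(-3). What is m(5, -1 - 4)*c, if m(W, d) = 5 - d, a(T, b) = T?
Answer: -150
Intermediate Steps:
c = -15 (c = (8 - 3)*(-3) = 5*(-3) = -15)
m(5, -1 - 4)*c = (5 - (-1 - 4))*(-15) = (5 - 1*(-5))*(-15) = (5 + 5)*(-15) = 10*(-15) = -150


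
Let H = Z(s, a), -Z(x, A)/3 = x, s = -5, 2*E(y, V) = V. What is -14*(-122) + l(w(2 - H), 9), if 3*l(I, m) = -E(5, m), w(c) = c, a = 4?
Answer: 3413/2 ≈ 1706.5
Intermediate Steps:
E(y, V) = V/2
Z(x, A) = -3*x
H = 15 (H = -3*(-5) = 15)
l(I, m) = -m/6 (l(I, m) = (-m/2)/3 = -m/6)
-14*(-122) + l(w(2 - H), 9) = -14*(-122) - ⅙*9 = 1708 - 3/2 = 3413/2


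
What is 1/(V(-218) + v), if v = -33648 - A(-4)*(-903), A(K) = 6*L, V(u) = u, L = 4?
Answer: -1/12194 ≈ -8.2007e-5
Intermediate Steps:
A(K) = 24 (A(K) = 6*4 = 24)
v = -11976 (v = -33648 - 24*(-903) = -33648 - 1*(-21672) = -33648 + 21672 = -11976)
1/(V(-218) + v) = 1/(-218 - 11976) = 1/(-12194) = -1/12194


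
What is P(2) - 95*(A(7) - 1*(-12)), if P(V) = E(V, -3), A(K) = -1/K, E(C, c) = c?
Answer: -7906/7 ≈ -1129.4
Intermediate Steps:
P(V) = -3
P(2) - 95*(A(7) - 1*(-12)) = -3 - 95*(-1/7 - 1*(-12)) = -3 - 95*(-1*⅐ + 12) = -3 - 95*(-⅐ + 12) = -3 - 95*83/7 = -3 - 7885/7 = -7906/7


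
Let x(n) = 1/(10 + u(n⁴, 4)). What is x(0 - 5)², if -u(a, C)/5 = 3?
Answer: 1/25 ≈ 0.040000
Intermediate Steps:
u(a, C) = -15 (u(a, C) = -5*3 = -15)
x(n) = -⅕ (x(n) = 1/(10 - 15) = 1/(-5) = -⅕)
x(0 - 5)² = (-⅕)² = 1/25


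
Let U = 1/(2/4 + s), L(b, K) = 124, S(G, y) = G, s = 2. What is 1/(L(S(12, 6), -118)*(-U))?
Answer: -5/248 ≈ -0.020161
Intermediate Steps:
U = ⅖ (U = 1/(2/4 + 2) = 1/(2*(¼) + 2) = 1/(½ + 2) = 1/(5/2) = ⅖ ≈ 0.40000)
1/(L(S(12, 6), -118)*(-U)) = 1/(124*(-1*⅖)) = 1/(124*(-⅖)) = 1/(-248/5) = -5/248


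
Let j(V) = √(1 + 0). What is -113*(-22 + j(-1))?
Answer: 2373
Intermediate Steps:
j(V) = 1 (j(V) = √1 = 1)
-113*(-22 + j(-1)) = -113*(-22 + 1) = -113*(-21) = 2373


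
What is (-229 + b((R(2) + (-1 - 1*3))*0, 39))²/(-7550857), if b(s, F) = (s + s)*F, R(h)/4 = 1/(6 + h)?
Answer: -52441/7550857 ≈ -0.0069450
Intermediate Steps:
R(h) = 4/(6 + h)
b(s, F) = 2*F*s (b(s, F) = (2*s)*F = 2*F*s)
(-229 + b((R(2) + (-1 - 1*3))*0, 39))²/(-7550857) = (-229 + 2*39*((4/(6 + 2) + (-1 - 1*3))*0))²/(-7550857) = (-229 + 2*39*((4/8 + (-1 - 3))*0))²*(-1/7550857) = (-229 + 2*39*((4*(⅛) - 4)*0))²*(-1/7550857) = (-229 + 2*39*((½ - 4)*0))²*(-1/7550857) = (-229 + 2*39*(-7/2*0))²*(-1/7550857) = (-229 + 2*39*0)²*(-1/7550857) = (-229 + 0)²*(-1/7550857) = (-229)²*(-1/7550857) = 52441*(-1/7550857) = -52441/7550857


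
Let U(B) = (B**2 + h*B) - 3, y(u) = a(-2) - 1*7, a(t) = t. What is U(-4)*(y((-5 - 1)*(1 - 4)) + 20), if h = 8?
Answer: -209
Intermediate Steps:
y(u) = -9 (y(u) = -2 - 1*7 = -2 - 7 = -9)
U(B) = -3 + B**2 + 8*B (U(B) = (B**2 + 8*B) - 3 = -3 + B**2 + 8*B)
U(-4)*(y((-5 - 1)*(1 - 4)) + 20) = (-3 + (-4)**2 + 8*(-4))*(-9 + 20) = (-3 + 16 - 32)*11 = -19*11 = -209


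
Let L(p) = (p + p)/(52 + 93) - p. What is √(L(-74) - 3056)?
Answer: I*√62718010/145 ≈ 54.617*I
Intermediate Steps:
L(p) = -143*p/145 (L(p) = (2*p)/145 - p = (2*p)*(1/145) - p = 2*p/145 - p = -143*p/145)
√(L(-74) - 3056) = √(-143/145*(-74) - 3056) = √(10582/145 - 3056) = √(-432538/145) = I*√62718010/145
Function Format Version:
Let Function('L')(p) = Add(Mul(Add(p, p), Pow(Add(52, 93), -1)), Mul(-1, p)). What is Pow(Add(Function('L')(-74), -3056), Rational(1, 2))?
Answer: Mul(Rational(1, 145), I, Pow(62718010, Rational(1, 2))) ≈ Mul(54.617, I)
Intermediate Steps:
Function('L')(p) = Mul(Rational(-143, 145), p) (Function('L')(p) = Add(Mul(Mul(2, p), Pow(145, -1)), Mul(-1, p)) = Add(Mul(Mul(2, p), Rational(1, 145)), Mul(-1, p)) = Add(Mul(Rational(2, 145), p), Mul(-1, p)) = Mul(Rational(-143, 145), p))
Pow(Add(Function('L')(-74), -3056), Rational(1, 2)) = Pow(Add(Mul(Rational(-143, 145), -74), -3056), Rational(1, 2)) = Pow(Add(Rational(10582, 145), -3056), Rational(1, 2)) = Pow(Rational(-432538, 145), Rational(1, 2)) = Mul(Rational(1, 145), I, Pow(62718010, Rational(1, 2)))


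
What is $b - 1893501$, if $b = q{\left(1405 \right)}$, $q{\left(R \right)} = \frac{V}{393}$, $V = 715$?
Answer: $- \frac{744145178}{393} \approx -1.8935 \cdot 10^{6}$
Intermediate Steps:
$q{\left(R \right)} = \frac{715}{393}$
$b = \frac{715}{393} \approx 1.8193$
$b - 1893501 = \frac{715}{393} - 1893501 = - \frac{744145178}{393}$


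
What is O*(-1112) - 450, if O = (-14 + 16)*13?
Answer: -29362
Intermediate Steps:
O = 26 (O = 2*13 = 26)
O*(-1112) - 450 = 26*(-1112) - 450 = -28912 - 450 = -29362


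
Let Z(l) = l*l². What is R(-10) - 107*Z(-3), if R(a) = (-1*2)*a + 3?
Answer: 2912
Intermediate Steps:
R(a) = 3 - 2*a (R(a) = -2*a + 3 = 3 - 2*a)
Z(l) = l³
R(-10) - 107*Z(-3) = (3 - 2*(-10)) - 107*(-3)³ = (3 + 20) - 107*(-27) = 23 + 2889 = 2912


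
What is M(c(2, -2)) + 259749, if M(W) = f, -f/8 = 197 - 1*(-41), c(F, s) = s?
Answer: 257845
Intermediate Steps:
f = -1904 (f = -8*(197 - 1*(-41)) = -8*(197 + 41) = -8*238 = -1904)
M(W) = -1904
M(c(2, -2)) + 259749 = -1904 + 259749 = 257845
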